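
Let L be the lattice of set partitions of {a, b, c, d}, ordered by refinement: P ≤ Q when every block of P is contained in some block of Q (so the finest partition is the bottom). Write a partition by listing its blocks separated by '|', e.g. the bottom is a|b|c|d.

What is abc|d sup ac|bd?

abcd

Common upper bounds of {abc|d, ac|bd}: abcd.
The least among these is abcd.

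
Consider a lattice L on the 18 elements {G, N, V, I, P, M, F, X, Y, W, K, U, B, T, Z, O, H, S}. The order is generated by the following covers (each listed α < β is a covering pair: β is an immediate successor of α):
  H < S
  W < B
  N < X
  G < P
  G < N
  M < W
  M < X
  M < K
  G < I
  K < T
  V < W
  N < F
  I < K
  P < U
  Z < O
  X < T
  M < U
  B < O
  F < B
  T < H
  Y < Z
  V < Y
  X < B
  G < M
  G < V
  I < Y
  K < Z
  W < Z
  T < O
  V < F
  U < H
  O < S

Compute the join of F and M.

B

Common upper bounds of {F, M}: B, O, S.
The least among these is B.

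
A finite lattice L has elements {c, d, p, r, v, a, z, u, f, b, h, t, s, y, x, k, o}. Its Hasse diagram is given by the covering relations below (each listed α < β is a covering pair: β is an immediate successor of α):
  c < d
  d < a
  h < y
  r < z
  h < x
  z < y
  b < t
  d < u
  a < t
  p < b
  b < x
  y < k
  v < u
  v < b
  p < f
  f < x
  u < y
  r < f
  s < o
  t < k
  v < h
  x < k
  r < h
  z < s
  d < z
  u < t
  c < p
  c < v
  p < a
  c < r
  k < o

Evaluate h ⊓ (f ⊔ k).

h

f ∨ k = k
h ∧ k = h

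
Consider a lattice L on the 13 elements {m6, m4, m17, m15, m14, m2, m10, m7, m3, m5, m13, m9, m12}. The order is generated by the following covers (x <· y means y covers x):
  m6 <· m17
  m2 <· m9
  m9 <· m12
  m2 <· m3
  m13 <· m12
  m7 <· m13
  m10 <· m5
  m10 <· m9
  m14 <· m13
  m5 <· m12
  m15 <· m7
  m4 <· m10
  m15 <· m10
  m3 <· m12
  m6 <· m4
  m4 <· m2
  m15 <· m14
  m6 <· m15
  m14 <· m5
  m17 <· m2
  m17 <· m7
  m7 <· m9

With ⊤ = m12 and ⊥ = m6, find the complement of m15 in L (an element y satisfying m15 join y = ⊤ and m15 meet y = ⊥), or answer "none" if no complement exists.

Need y with m15 ∨ y = m12 and m15 ∧ y = m6.
Checking each element gives: m3.

m3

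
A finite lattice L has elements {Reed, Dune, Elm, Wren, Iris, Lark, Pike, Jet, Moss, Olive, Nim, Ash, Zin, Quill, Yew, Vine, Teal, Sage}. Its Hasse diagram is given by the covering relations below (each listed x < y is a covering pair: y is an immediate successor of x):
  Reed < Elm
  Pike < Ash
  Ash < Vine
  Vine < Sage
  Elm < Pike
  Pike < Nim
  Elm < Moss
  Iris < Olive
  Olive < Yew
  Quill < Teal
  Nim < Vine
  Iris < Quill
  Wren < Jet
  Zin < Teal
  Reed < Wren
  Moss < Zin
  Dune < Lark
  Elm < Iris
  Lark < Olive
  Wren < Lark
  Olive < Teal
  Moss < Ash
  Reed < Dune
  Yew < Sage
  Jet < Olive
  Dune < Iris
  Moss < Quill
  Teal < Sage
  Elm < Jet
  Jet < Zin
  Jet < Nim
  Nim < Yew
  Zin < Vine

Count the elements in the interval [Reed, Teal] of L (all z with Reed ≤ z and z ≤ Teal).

The interval [Reed, Teal] = {Dune, Elm, Iris, Jet, Lark, Moss, Olive, Quill, Reed, Teal, Wren, Zin}, which has 12 elements.

12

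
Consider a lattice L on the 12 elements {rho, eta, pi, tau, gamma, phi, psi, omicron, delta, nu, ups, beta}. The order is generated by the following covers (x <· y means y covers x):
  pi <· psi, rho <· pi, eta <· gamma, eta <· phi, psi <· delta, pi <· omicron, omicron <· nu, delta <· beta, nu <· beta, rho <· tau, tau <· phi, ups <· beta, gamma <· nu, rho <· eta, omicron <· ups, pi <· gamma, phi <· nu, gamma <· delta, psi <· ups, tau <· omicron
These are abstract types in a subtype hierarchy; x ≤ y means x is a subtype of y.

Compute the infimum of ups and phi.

Common lower bounds of {ups, phi}: rho, tau.
The greatest among these is tau.

tau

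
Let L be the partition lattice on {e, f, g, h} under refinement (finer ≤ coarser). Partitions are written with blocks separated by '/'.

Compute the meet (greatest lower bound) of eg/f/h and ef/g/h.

The meet (common refinement) of eg/f/h and ef/g/h intersects blocks pairwise, giving e/f/g/h.

e/f/g/h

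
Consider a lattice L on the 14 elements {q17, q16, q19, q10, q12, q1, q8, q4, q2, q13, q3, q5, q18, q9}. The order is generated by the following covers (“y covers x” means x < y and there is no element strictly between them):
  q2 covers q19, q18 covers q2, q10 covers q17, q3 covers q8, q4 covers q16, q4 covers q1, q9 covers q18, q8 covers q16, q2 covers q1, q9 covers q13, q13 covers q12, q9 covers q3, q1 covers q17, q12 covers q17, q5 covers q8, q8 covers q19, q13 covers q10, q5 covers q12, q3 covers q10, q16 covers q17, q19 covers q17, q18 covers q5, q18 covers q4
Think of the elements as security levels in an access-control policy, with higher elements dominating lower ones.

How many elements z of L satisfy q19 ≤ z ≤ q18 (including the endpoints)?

5

The interval [q19, q18] = {q18, q19, q2, q5, q8}, which has 5 elements.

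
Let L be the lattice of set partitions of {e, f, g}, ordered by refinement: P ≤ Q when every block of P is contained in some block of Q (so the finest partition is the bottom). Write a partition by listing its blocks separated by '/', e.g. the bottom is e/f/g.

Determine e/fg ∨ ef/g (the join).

efg

The join of e/fg and ef/g merges any blocks that overlap across the partitions, giving efg.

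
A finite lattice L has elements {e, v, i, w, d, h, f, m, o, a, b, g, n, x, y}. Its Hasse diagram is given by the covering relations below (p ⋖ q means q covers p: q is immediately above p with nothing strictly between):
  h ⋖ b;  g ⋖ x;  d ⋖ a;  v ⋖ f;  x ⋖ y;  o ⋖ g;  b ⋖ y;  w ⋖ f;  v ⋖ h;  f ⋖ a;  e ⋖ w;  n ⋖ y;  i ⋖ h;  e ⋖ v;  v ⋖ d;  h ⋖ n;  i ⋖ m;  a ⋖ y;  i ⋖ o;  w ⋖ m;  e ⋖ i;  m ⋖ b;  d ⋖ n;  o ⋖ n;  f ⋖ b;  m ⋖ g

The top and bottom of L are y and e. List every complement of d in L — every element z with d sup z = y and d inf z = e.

g, m, x

Need z with d ∨ z = y and d ∧ z = e.
Checking each element gives: g, m, x.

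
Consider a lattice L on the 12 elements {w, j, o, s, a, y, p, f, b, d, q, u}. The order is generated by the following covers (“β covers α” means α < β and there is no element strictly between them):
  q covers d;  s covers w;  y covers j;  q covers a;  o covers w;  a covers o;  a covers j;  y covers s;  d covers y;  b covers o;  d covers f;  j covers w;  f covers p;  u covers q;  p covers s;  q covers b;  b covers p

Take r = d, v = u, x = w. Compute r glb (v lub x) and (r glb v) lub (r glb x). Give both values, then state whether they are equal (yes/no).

d; d; yes

v lub x = u, so r glb (v lub x) = d glb u = d.
r glb v = d and r glb x = w, so (r glb v) lub (r glb x) = d lub w = d.
Equal: yes.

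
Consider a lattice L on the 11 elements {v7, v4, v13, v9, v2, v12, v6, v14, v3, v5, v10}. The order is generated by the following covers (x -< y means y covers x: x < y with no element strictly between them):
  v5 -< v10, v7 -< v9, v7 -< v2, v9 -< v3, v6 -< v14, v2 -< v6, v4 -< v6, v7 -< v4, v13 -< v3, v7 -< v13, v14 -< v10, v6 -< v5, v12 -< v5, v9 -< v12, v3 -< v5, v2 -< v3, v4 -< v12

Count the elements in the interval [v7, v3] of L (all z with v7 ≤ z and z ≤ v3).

The interval [v7, v3] = {v13, v2, v3, v7, v9}, which has 5 elements.

5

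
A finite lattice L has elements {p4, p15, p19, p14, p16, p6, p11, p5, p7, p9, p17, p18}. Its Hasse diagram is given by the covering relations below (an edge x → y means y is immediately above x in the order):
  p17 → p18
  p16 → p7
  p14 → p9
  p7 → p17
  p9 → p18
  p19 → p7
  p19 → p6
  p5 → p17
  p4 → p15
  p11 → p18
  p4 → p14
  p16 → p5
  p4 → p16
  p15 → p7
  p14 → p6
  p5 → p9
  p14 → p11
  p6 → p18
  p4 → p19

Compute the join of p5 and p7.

Common upper bounds of {p5, p7}: p17, p18.
The least among these is p17.

p17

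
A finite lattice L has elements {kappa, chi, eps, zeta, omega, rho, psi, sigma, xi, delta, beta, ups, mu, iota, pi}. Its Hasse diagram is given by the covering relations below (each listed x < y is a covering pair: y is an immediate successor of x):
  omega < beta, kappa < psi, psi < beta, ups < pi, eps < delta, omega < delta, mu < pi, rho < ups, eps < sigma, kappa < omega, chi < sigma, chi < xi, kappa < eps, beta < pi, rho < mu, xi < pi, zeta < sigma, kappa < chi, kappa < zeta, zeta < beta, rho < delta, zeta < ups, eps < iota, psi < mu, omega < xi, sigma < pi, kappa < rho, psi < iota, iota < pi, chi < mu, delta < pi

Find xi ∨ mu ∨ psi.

pi

Common upper bounds of {xi, mu, psi}: pi.
The least among these is pi.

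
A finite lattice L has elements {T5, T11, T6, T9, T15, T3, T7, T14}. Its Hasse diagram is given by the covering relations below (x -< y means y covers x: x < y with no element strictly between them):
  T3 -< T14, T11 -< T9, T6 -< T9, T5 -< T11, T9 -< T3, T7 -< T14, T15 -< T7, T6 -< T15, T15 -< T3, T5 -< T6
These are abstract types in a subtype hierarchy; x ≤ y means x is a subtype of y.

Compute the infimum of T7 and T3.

Common lower bounds of {T7, T3}: T15, T5, T6.
The greatest among these is T15.

T15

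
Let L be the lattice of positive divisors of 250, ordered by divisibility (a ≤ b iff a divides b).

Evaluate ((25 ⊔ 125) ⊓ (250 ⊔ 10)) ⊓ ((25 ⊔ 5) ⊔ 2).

25

25 ∨ 125 = 125
250 ∨ 10 = 250
125 ∧ 250 = 125
25 ∨ 5 = 25
25 ∨ 2 = 50
125 ∧ 50 = 25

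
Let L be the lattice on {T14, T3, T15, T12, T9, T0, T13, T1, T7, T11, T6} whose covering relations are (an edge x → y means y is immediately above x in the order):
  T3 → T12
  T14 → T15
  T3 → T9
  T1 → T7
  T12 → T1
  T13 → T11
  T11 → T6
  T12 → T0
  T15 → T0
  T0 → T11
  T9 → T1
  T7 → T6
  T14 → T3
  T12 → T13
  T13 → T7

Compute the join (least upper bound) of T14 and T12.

Common upper bounds of {T14, T12}: T0, T1, T11, T12, T13, T6, T7.
The least among these is T12.

T12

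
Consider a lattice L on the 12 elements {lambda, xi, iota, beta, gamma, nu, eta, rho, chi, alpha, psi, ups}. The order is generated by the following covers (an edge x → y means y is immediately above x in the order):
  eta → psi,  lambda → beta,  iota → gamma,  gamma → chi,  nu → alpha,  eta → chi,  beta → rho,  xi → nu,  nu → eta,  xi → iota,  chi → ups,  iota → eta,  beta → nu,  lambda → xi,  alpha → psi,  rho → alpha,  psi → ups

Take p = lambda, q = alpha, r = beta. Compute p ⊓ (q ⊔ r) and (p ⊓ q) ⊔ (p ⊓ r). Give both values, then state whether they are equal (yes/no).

lambda; lambda; yes

q ⊔ r = alpha, so p ⊓ (q ⊔ r) = lambda ⊓ alpha = lambda.
p ⊓ q = lambda and p ⊓ r = lambda, so (p ⊓ q) ⊔ (p ⊓ r) = lambda ⊔ lambda = lambda.
Equal: yes.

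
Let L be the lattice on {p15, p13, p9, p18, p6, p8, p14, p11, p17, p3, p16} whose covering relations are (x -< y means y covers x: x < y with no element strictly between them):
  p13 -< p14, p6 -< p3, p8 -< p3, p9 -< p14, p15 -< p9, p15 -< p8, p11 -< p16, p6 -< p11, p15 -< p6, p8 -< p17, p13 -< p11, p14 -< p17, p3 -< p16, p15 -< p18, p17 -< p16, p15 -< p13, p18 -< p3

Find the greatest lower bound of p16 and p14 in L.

Common lower bounds of {p16, p14}: p13, p14, p15, p9.
The greatest among these is p14.

p14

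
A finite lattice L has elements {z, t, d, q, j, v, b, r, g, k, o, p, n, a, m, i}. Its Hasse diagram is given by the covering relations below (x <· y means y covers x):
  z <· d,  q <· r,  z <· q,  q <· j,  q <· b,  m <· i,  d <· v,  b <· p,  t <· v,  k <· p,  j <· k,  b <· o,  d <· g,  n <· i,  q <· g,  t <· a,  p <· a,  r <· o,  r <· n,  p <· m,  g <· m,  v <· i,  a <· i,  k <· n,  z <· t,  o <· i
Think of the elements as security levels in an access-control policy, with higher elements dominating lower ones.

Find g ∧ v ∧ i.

Common lower bounds of {g, v, i}: d, z.
The greatest among these is d.

d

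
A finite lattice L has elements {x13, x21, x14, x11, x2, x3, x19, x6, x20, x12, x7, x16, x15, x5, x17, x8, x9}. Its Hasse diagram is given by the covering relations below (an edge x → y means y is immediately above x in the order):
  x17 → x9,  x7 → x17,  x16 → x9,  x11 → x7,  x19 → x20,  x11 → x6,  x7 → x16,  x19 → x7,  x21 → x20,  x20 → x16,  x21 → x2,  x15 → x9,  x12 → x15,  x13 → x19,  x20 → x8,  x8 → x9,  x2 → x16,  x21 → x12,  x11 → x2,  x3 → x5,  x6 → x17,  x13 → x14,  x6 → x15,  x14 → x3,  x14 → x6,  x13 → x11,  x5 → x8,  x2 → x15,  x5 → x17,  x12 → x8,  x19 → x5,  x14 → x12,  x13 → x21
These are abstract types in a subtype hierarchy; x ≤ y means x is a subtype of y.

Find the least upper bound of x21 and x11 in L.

Common upper bounds of {x21, x11}: x15, x16, x2, x9.
The least among these is x2.

x2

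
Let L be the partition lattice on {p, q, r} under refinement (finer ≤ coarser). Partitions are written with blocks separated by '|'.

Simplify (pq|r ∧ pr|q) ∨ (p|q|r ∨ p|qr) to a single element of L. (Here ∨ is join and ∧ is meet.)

p|qr

pq|r ∧ pr|q = p|q|r
p|q|r ∨ p|qr = p|qr
p|q|r ∨ p|qr = p|qr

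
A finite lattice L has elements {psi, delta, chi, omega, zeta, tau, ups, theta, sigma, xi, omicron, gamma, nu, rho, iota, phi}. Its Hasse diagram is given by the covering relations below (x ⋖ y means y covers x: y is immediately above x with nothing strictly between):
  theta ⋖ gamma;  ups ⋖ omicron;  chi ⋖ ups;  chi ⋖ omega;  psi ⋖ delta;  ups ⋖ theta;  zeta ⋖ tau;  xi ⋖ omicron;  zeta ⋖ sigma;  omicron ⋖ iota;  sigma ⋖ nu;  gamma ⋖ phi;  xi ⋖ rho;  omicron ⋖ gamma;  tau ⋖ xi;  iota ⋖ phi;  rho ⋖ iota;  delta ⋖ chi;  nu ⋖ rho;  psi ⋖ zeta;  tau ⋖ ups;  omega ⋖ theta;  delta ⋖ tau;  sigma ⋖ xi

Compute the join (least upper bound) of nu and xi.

Common upper bounds of {nu, xi}: iota, phi, rho.
The least among these is rho.

rho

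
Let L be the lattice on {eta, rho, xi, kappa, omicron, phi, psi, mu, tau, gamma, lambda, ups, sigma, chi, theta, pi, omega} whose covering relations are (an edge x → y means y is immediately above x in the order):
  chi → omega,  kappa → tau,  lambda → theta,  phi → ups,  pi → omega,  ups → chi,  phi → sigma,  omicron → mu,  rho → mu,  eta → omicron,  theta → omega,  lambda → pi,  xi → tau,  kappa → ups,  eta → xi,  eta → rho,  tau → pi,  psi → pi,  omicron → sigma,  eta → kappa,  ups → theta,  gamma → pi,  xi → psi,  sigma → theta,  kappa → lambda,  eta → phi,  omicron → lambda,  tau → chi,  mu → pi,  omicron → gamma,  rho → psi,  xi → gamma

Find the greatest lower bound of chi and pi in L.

Common lower bounds of {chi, pi}: eta, kappa, tau, xi.
The greatest among these is tau.

tau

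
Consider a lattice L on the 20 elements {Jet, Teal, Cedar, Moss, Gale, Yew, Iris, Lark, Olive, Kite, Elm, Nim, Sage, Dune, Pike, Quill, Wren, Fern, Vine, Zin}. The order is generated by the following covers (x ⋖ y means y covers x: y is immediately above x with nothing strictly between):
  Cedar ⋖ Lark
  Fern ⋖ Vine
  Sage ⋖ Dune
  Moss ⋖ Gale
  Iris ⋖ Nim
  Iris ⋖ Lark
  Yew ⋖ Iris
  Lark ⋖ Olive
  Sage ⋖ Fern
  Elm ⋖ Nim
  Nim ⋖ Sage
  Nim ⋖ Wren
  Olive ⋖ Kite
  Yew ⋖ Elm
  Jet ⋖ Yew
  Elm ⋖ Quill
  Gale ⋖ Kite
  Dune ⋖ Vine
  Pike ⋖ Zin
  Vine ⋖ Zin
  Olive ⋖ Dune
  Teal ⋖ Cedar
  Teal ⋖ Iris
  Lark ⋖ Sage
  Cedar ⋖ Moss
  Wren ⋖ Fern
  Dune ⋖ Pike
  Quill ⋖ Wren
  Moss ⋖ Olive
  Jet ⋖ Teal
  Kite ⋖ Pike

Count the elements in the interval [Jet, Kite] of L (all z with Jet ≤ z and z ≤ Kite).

The interval [Jet, Kite] = {Cedar, Gale, Iris, Jet, Kite, Lark, Moss, Olive, Teal, Yew}, which has 10 elements.

10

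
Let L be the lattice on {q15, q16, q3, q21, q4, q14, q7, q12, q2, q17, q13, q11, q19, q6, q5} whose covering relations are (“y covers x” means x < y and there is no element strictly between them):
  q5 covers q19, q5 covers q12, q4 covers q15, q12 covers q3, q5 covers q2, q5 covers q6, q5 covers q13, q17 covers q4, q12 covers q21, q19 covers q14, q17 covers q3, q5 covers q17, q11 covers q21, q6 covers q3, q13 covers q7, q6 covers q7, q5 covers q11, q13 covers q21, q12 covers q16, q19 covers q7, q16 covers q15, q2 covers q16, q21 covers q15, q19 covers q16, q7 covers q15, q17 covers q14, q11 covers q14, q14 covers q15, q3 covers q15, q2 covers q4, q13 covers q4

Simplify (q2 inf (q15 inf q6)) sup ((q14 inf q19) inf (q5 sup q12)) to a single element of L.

q14

q15 ∧ q6 = q15
q2 ∧ q15 = q15
q14 ∧ q19 = q14
q5 ∨ q12 = q5
q14 ∧ q5 = q14
q15 ∨ q14 = q14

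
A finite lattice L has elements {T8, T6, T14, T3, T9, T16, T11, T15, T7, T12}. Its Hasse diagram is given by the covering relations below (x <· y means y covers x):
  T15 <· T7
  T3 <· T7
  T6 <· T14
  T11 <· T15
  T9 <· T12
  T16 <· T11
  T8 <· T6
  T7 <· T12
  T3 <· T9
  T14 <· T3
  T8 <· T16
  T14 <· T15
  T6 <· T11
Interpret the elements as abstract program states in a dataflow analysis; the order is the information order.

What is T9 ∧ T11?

Common lower bounds of {T9, T11}: T6, T8.
The greatest among these is T6.

T6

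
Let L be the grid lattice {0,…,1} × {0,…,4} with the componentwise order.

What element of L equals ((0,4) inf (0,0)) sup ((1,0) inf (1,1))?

(1,0)

(0,4) ∧ (0,0) = (0,0)
(1,0) ∧ (1,1) = (1,0)
(0,0) ∨ (1,0) = (1,0)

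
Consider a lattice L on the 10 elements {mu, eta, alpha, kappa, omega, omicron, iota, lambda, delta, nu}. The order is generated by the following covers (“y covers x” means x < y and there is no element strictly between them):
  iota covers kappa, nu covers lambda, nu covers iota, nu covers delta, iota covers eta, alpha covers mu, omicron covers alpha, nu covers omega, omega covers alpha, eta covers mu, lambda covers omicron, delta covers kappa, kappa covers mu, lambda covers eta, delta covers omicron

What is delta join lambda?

Common upper bounds of {delta, lambda}: nu.
The least among these is nu.

nu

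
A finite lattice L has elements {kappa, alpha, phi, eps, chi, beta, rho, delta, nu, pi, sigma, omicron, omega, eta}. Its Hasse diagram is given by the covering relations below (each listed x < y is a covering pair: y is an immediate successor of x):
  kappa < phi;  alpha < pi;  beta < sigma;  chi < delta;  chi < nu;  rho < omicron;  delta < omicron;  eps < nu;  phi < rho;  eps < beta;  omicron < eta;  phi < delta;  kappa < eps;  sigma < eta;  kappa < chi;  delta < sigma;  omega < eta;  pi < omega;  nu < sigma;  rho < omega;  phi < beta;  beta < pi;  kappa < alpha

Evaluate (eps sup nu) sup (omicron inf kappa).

eps ∨ nu = nu
omicron ∧ kappa = kappa
nu ∨ kappa = nu

nu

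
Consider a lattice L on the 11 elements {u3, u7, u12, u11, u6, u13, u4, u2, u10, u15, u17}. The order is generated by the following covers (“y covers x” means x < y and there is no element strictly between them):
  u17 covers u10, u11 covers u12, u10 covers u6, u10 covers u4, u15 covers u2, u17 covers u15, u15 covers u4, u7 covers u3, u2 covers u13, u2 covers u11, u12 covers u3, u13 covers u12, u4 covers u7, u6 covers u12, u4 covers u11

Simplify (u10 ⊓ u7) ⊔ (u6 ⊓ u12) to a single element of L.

u4

u10 ∧ u7 = u7
u6 ∧ u12 = u12
u7 ∨ u12 = u4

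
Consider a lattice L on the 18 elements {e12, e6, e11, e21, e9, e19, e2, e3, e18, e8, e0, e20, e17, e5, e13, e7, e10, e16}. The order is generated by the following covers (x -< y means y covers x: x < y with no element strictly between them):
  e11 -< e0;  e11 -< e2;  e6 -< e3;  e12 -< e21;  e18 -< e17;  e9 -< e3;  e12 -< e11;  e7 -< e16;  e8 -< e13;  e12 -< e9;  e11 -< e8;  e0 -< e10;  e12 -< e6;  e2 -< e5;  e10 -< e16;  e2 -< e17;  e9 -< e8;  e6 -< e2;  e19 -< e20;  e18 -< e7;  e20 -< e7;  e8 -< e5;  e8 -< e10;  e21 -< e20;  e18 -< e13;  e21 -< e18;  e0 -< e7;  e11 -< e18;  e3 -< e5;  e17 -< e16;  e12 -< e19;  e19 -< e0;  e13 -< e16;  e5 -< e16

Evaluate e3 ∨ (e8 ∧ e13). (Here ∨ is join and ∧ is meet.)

e5

e8 ∧ e13 = e8
e3 ∨ e8 = e5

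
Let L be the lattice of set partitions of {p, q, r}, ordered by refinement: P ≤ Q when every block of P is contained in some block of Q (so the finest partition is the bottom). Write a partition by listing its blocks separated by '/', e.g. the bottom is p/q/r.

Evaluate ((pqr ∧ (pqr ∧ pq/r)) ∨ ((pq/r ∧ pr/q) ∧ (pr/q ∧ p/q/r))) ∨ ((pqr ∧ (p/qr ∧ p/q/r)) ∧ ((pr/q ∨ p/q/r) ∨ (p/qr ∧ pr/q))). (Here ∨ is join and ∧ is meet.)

pq/r

pqr ∧ pq/r = pq/r
pqr ∧ pq/r = pq/r
pq/r ∧ pr/q = p/q/r
pr/q ∧ p/q/r = p/q/r
p/q/r ∧ p/q/r = p/q/r
pq/r ∨ p/q/r = pq/r
p/qr ∧ p/q/r = p/q/r
pqr ∧ p/q/r = p/q/r
pr/q ∨ p/q/r = pr/q
p/qr ∧ pr/q = p/q/r
pr/q ∨ p/q/r = pr/q
p/q/r ∧ pr/q = p/q/r
pq/r ∨ p/q/r = pq/r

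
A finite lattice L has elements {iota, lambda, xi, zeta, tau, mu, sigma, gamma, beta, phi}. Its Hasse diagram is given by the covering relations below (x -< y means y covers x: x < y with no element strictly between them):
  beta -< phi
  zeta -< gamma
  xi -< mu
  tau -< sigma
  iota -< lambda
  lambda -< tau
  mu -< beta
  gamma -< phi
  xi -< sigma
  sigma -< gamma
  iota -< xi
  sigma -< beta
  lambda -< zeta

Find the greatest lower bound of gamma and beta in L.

Common lower bounds of {gamma, beta}: iota, lambda, sigma, tau, xi.
The greatest among these is sigma.

sigma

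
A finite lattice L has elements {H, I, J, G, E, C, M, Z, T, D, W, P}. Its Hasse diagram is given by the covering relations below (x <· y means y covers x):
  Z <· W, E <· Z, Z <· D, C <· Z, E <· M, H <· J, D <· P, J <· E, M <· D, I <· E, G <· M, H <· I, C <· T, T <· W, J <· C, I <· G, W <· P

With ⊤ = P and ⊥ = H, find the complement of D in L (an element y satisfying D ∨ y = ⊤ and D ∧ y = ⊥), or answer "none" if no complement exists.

none

For every candidate y, either D ∨ y ≠ P or D ∧ y ≠ H; no complement exists.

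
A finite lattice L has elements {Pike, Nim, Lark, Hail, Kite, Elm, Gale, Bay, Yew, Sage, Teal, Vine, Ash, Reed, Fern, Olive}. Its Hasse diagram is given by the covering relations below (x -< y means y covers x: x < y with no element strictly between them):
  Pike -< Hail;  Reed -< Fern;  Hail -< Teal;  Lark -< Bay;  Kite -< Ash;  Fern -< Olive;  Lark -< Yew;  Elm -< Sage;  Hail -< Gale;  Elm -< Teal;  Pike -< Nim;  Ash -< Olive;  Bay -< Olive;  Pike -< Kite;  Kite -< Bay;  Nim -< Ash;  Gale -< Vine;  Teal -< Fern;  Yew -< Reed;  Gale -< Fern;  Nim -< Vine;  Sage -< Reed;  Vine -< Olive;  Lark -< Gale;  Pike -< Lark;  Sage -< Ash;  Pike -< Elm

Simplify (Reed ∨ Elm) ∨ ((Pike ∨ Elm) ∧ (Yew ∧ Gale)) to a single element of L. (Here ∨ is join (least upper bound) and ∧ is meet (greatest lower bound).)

Reed ∨ Elm = Reed
Pike ∨ Elm = Elm
Yew ∧ Gale = Lark
Elm ∧ Lark = Pike
Reed ∨ Pike = Reed

Reed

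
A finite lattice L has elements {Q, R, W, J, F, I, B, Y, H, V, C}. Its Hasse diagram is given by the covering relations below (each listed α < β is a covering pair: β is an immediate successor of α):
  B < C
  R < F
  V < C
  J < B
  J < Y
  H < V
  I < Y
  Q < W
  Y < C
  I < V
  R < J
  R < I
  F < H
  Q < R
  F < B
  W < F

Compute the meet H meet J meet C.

Common lower bounds of {H, J, C}: Q, R.
The greatest among these is R.

R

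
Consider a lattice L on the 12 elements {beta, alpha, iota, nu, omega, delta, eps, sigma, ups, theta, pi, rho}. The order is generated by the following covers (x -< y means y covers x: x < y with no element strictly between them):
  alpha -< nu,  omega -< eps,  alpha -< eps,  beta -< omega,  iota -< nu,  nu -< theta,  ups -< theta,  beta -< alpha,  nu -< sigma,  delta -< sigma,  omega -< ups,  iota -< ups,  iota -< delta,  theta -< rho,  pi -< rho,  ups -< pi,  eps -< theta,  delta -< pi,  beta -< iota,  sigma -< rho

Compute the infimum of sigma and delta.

delta

Common lower bounds of {sigma, delta}: beta, delta, iota.
The greatest among these is delta.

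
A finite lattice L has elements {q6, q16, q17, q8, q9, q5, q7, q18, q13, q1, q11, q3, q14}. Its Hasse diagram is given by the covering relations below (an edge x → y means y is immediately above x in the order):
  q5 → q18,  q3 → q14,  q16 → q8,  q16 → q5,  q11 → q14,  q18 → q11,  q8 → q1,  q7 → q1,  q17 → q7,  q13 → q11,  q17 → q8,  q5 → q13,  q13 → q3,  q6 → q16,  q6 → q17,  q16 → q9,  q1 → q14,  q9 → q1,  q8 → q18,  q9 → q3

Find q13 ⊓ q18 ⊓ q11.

q5

Common lower bounds of {q13, q18, q11}: q16, q5, q6.
The greatest among these is q5.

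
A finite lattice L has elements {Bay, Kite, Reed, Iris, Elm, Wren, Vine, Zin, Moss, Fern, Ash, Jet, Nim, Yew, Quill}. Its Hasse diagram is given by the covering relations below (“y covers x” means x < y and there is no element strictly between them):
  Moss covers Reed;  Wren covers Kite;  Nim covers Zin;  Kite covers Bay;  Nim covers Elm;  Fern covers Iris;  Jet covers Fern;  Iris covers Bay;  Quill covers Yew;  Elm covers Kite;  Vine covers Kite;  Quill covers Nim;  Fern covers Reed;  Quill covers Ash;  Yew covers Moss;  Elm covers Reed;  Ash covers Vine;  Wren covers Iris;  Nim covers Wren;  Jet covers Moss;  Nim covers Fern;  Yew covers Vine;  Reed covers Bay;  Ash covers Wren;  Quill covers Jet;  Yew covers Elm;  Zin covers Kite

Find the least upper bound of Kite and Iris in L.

Wren

Common upper bounds of {Kite, Iris}: Ash, Nim, Quill, Wren.
The least among these is Wren.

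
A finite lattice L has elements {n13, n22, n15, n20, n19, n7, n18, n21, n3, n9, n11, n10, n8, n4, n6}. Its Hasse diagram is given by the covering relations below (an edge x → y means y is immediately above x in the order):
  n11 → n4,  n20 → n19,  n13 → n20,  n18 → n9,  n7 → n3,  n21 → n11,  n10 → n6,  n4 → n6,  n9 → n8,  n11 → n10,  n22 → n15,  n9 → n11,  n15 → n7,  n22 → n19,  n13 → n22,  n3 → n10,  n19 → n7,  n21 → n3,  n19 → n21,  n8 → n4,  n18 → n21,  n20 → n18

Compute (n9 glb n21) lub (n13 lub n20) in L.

n18

n9 ∧ n21 = n18
n13 ∨ n20 = n20
n18 ∨ n20 = n18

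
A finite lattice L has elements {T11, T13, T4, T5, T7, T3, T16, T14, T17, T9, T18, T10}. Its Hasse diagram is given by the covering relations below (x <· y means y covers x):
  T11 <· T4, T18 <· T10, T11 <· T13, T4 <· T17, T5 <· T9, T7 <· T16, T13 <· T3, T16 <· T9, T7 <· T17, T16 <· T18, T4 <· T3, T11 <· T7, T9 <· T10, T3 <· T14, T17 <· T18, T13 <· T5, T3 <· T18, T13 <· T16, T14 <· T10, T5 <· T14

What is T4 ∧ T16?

T11

Common lower bounds of {T4, T16}: T11.
The greatest among these is T11.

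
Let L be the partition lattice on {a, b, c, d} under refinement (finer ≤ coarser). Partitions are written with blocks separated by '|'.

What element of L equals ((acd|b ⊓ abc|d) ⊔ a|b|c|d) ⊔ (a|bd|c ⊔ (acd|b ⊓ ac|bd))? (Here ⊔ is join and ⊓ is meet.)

ac|bd

acd|b ∧ abc|d = ac|b|d
ac|b|d ∨ a|b|c|d = ac|b|d
acd|b ∧ ac|bd = ac|b|d
a|bd|c ∨ ac|b|d = ac|bd
ac|b|d ∨ ac|bd = ac|bd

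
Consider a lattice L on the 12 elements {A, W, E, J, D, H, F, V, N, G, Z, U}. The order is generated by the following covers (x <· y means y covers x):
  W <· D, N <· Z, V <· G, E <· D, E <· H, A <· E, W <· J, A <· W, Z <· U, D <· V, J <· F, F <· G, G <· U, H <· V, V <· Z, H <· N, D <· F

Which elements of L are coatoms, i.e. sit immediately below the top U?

The coatoms are exactly the elements covered by U: G, Z.

G, Z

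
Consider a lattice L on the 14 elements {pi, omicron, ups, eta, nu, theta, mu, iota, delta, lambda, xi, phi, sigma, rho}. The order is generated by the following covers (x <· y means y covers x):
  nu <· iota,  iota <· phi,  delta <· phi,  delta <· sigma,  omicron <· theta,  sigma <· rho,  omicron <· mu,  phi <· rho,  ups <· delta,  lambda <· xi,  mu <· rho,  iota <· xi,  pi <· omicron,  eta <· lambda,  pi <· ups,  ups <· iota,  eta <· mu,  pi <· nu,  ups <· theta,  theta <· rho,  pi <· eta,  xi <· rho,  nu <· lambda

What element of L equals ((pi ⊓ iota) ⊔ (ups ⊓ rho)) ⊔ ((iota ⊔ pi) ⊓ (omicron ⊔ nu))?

iota

pi ∧ iota = pi
ups ∧ rho = ups
pi ∨ ups = ups
iota ∨ pi = iota
omicron ∨ nu = rho
iota ∧ rho = iota
ups ∨ iota = iota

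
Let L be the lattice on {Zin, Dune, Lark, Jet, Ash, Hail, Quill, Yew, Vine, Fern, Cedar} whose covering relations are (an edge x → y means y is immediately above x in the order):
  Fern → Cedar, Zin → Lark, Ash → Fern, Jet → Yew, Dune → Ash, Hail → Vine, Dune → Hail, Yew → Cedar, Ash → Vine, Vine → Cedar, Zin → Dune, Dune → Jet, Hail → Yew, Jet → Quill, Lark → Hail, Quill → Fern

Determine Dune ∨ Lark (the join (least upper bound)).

Common upper bounds of {Dune, Lark}: Cedar, Hail, Vine, Yew.
The least among these is Hail.

Hail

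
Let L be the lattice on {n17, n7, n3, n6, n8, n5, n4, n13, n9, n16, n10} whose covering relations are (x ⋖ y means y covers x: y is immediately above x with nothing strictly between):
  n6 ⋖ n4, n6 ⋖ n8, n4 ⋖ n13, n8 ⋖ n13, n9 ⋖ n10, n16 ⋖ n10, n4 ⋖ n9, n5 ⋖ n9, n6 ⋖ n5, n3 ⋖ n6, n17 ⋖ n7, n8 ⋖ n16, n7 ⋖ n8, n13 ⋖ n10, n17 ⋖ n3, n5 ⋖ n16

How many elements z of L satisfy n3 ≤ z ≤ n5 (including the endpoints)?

3

The interval [n3, n5] = {n3, n5, n6}, which has 3 elements.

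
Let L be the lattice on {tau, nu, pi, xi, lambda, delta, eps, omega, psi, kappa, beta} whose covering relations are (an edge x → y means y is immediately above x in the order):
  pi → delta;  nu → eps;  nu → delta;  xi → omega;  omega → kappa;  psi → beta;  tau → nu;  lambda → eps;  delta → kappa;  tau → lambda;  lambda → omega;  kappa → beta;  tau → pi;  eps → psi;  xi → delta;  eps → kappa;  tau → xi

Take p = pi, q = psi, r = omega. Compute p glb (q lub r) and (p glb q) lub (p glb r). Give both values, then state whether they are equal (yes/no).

q lub r = beta, so p glb (q lub r) = pi glb beta = pi.
p glb q = tau and p glb r = tau, so (p glb q) lub (p glb r) = tau lub tau = tau.
Equal: no.

pi; tau; no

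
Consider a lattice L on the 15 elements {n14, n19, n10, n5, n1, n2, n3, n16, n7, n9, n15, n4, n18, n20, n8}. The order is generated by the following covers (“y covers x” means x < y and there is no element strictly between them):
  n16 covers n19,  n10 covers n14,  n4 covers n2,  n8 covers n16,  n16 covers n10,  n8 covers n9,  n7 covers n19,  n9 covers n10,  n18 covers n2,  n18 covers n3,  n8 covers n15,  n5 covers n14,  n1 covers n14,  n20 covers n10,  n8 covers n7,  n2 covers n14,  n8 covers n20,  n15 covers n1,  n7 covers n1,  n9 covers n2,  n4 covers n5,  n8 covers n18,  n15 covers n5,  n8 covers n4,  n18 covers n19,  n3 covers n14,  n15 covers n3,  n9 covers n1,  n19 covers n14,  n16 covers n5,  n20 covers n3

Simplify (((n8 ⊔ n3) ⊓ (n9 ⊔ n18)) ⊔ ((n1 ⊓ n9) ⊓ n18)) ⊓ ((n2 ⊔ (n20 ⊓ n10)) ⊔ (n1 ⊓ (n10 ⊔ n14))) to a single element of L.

n9

n8 ∨ n3 = n8
n9 ∨ n18 = n8
n8 ∧ n8 = n8
n1 ∧ n9 = n1
n1 ∧ n18 = n14
n8 ∨ n14 = n8
n20 ∧ n10 = n10
n2 ∨ n10 = n9
n10 ∨ n14 = n10
n1 ∧ n10 = n14
n9 ∨ n14 = n9
n8 ∧ n9 = n9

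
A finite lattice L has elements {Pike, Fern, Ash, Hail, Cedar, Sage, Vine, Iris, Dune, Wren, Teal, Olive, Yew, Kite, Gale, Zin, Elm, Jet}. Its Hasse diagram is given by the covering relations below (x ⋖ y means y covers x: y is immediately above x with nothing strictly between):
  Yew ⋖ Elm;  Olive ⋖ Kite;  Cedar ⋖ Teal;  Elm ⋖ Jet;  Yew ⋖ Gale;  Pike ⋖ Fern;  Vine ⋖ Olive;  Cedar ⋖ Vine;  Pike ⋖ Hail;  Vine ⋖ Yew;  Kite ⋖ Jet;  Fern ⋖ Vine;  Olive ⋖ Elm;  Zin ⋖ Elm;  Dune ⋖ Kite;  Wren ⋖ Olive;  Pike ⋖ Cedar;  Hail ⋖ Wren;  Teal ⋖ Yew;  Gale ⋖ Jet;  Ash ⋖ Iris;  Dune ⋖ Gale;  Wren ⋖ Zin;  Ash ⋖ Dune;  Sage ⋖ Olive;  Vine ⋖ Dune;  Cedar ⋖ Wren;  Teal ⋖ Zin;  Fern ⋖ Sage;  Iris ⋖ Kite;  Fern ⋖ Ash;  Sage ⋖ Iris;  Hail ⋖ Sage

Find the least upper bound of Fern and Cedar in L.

Vine

Common upper bounds of {Fern, Cedar}: Dune, Elm, Gale, Jet, Kite, Olive, Vine, Yew.
The least among these is Vine.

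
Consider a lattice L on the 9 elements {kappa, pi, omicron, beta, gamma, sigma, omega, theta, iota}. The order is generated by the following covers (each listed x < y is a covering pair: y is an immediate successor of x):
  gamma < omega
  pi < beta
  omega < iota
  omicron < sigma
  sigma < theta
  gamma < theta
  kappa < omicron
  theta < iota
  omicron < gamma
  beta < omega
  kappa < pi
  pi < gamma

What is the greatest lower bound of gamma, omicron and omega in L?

omicron

Common lower bounds of {gamma, omicron, omega}: kappa, omicron.
The greatest among these is omicron.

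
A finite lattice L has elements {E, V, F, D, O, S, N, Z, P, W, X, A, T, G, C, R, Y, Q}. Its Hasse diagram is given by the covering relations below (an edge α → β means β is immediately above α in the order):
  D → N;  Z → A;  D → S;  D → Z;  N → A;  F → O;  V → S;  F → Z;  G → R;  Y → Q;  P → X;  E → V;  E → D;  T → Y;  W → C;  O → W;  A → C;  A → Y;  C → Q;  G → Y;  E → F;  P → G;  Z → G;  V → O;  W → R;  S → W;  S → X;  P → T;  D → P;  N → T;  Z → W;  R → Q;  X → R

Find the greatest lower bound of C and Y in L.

A

Common lower bounds of {C, Y}: A, D, E, F, N, Z.
The greatest among these is A.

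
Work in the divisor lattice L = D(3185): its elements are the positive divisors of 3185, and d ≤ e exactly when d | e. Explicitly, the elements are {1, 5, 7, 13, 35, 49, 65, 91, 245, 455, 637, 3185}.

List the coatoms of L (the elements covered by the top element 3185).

245, 455, 637

The coatoms are exactly the elements covered by 3185: 245, 455, 637.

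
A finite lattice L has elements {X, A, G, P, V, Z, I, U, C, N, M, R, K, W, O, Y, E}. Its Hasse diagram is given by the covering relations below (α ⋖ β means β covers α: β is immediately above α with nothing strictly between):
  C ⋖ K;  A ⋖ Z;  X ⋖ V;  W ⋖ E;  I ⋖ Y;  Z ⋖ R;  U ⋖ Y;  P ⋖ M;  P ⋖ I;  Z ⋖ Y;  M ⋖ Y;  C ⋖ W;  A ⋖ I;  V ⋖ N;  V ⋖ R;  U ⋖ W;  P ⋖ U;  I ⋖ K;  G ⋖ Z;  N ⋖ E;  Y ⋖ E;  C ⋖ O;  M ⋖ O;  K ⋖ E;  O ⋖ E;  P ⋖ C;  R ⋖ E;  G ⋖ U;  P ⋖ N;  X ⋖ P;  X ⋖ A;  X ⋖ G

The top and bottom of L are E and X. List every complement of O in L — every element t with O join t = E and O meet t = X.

A, G, R, V, Z

Need t with O ∨ t = E and O ∧ t = X.
Checking each element gives: A, G, R, V, Z.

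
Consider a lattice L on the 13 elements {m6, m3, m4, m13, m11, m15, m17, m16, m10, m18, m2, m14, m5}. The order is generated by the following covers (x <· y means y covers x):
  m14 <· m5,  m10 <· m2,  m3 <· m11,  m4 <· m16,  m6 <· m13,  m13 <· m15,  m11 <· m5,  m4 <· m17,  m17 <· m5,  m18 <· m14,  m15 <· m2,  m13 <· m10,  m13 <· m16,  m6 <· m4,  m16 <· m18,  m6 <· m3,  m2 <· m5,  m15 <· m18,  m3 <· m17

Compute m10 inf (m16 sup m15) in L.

m13

m16 ∨ m15 = m18
m10 ∧ m18 = m13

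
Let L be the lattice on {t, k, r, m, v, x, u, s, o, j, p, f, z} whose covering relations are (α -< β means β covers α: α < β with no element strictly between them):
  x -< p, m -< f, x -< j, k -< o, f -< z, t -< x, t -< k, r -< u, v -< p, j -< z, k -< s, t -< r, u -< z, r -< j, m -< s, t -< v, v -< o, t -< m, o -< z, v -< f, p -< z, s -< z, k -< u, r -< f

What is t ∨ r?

Common upper bounds of {t, r}: f, j, r, u, z.
The least among these is r.

r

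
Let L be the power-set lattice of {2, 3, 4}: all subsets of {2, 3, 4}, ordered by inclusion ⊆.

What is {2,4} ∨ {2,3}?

Common upper bounds of {{2,4}, {2,3}}: {2,3,4}.
The least among these is {2,3,4}.

{2,3,4}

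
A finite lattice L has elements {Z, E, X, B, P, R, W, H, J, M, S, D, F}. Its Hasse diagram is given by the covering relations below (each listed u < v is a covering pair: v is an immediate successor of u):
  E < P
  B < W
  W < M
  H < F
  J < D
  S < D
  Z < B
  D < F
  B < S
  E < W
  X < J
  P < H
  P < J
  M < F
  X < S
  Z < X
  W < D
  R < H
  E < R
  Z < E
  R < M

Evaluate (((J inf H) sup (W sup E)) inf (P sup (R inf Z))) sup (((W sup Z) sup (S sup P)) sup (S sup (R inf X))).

D

J ∧ H = P
W ∨ E = W
P ∨ W = D
R ∧ Z = Z
P ∨ Z = P
D ∧ P = P
W ∨ Z = W
S ∨ P = D
W ∨ D = D
R ∧ X = Z
S ∨ Z = S
D ∨ S = D
P ∨ D = D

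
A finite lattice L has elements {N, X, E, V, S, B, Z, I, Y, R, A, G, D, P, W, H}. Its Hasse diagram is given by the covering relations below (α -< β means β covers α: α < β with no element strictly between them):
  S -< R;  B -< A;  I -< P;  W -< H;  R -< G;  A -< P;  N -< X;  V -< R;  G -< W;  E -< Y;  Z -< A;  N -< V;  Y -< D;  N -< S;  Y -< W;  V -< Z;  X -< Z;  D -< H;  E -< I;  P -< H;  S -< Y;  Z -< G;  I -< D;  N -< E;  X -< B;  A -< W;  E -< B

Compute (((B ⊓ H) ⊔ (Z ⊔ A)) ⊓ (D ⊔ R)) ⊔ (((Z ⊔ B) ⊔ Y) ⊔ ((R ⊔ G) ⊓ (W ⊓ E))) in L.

W

B ∧ H = B
Z ∨ A = A
B ∨ A = A
D ∨ R = H
A ∧ H = A
Z ∨ B = A
A ∨ Y = W
R ∨ G = G
W ∧ E = E
G ∧ E = N
W ∨ N = W
A ∨ W = W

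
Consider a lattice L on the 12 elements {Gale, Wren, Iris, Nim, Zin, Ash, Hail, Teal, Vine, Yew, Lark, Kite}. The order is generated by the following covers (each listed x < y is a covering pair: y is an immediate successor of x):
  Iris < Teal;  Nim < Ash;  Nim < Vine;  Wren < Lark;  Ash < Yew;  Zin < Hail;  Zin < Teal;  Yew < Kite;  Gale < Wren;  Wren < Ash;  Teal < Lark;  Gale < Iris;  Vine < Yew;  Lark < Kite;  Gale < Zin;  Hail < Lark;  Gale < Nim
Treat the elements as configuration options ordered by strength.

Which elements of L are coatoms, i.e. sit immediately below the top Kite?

The coatoms are exactly the elements covered by Kite: Lark, Yew.

Lark, Yew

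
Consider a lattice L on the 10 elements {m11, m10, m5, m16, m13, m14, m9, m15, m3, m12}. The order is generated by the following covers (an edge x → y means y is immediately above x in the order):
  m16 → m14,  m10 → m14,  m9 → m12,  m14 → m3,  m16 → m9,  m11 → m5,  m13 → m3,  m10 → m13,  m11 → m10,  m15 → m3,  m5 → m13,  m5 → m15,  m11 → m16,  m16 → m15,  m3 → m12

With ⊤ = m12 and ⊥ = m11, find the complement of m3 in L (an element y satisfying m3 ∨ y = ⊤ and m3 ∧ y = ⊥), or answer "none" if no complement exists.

For every candidate y, either m3 ∨ y ≠ m12 or m3 ∧ y ≠ m11; no complement exists.

none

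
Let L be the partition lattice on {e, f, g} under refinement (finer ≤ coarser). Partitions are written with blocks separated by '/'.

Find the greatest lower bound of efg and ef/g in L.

ef/g

The meet (common refinement) of efg and ef/g intersects blocks pairwise, giving ef/g.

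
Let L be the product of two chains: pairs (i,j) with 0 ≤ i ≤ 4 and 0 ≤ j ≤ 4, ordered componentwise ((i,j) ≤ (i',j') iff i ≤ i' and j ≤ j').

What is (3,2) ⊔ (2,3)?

Common upper bounds of {(3,2), (2,3)}: (3,3), (3,4), (4,3), (4,4).
The least among these is (3,3).

(3,3)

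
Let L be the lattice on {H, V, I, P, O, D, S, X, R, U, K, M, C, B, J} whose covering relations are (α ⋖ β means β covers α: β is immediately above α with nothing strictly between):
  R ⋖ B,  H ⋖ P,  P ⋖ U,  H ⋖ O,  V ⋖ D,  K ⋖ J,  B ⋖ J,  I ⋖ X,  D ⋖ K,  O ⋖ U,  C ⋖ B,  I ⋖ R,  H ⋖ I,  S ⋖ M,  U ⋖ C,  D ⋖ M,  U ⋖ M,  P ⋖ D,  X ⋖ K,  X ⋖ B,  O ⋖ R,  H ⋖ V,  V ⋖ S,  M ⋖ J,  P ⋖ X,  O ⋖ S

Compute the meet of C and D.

P

Common lower bounds of {C, D}: H, P.
The greatest among these is P.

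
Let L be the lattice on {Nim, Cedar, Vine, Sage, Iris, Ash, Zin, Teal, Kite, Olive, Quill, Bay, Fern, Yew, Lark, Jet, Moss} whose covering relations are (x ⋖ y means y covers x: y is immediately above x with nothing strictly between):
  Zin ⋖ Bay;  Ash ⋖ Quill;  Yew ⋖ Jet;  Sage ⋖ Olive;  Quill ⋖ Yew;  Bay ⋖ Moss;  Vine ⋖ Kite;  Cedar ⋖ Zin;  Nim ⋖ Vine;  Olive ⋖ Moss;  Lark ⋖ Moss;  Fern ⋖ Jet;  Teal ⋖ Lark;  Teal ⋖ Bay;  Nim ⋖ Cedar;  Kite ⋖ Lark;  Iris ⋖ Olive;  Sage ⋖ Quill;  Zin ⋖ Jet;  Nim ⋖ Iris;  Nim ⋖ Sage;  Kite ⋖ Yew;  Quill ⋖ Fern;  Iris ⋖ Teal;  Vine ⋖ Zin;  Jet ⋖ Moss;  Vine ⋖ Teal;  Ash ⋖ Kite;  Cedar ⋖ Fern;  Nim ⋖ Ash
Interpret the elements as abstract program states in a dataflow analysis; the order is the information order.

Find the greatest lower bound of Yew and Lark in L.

Kite

Common lower bounds of {Yew, Lark}: Ash, Kite, Nim, Vine.
The greatest among these is Kite.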